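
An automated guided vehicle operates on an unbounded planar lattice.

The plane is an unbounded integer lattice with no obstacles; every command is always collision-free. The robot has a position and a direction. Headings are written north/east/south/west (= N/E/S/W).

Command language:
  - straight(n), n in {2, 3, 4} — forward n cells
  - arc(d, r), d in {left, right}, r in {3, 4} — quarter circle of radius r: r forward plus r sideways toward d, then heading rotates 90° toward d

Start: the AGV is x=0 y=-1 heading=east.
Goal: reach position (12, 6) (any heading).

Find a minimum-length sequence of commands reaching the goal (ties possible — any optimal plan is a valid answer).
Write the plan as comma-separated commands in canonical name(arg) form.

start: x=0 y=-1 heading=east
1. arc(left, 3) → x=3 y=2 heading=north
2. arc(right, 4) → x=7 y=6 heading=east
3. straight(2) → x=9 y=6 heading=east
4. straight(3) → x=12 y=6 heading=east
nothing shorter than 4 reaches the goal.

arc(left, 3), arc(right, 4), straight(2), straight(3)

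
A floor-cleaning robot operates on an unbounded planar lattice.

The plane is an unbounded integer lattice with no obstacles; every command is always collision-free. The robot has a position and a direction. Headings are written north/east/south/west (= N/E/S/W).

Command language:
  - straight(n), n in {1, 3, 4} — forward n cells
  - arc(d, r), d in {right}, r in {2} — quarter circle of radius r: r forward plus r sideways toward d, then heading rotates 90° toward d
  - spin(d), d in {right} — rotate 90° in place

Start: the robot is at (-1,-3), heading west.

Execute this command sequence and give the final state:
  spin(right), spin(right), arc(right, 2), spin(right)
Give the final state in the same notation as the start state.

at (1,-5), heading west

begin: at (-1,-3), heading west
1. spin(right) → at (-1,-3), heading north
2. spin(right) → at (-1,-3), heading east
3. arc(right, 2) → at (1,-5), heading south
4. spin(right) → at (1,-5), heading west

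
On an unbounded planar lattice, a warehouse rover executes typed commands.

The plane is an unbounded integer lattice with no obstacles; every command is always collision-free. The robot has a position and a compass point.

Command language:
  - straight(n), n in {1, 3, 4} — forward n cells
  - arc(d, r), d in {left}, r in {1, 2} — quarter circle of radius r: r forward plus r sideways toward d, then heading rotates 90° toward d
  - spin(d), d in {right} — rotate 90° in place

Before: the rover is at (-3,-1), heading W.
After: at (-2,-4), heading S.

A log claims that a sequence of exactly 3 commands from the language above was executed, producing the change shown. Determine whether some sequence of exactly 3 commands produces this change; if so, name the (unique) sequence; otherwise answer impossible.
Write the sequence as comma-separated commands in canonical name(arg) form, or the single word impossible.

arc(left, 1), arc(left, 2), spin(right)

key: cell and facing (now S) both changed — the 3 commands mix motion and turning
start: at (-3,-1), heading W
[1] after arc(left, 1): at (-4,-2), heading S
[2] after arc(left, 2): at (-2,-4), heading E
[3] after spin(right): at (-2,-4), heading S
no other 3-command option fits: unique.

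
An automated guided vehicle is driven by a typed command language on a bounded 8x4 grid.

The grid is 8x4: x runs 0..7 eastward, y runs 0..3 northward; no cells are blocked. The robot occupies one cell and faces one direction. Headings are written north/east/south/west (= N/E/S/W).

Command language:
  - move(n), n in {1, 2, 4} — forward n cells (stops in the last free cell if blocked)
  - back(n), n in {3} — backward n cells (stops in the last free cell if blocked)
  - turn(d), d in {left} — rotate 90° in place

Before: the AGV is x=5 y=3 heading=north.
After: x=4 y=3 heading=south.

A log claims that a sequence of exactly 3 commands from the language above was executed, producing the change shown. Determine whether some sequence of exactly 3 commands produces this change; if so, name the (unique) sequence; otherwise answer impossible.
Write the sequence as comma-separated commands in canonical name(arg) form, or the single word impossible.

turn(left), move(1), turn(left)

key: cell and facing (now S) both changed — the 3 commands mix motion and turning
start: x=5 y=3 heading=north
step 1 (turn(left)): x=5 y=3 heading=west
step 2 (move(1)): x=4 y=3 heading=west
step 3 (turn(left)): x=4 y=3 heading=south
no rival 3-sequence matches.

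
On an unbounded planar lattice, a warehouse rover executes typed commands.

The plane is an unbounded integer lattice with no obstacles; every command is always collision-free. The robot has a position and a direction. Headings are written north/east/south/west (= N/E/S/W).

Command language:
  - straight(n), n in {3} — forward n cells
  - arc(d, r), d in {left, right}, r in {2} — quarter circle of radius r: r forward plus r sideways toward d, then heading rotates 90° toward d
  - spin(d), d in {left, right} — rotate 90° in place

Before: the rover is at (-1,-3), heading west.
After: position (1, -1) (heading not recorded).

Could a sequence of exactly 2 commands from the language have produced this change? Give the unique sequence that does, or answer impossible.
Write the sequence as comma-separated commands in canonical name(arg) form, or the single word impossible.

spin(right), arc(right, 2)

key: order matters: swapping spin(right) and arc(right, 2) lands elsewhere
begin: at (-1,-3), heading west
step 1 (spin(right)): at (-1,-3), heading north
step 2 (arc(right, 2)): at (1,-1), heading east
no other 2-command option fits: unique.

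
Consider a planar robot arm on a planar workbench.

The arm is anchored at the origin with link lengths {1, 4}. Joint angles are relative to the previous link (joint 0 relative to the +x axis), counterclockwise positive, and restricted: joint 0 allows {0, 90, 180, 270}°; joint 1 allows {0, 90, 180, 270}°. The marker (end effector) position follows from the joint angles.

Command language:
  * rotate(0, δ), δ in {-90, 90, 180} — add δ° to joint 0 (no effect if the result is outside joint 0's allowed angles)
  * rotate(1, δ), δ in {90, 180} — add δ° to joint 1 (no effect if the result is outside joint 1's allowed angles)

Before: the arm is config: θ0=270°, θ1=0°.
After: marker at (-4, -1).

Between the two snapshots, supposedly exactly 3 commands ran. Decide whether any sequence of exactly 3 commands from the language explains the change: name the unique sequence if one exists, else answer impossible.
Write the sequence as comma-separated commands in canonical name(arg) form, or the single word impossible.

rotate(1, 90), rotate(1, 90), rotate(1, 90)

begin: config: θ0=270°, θ1=0°
step 1 (rotate(1, 90)): config: θ0=270°, θ1=90°
step 2 (rotate(1, 90)): config: θ0=270°, θ1=180°
step 3 (rotate(1, 90)): config: θ0=270°, θ1=270°
uniquely the one of 125 3-step routes that fits.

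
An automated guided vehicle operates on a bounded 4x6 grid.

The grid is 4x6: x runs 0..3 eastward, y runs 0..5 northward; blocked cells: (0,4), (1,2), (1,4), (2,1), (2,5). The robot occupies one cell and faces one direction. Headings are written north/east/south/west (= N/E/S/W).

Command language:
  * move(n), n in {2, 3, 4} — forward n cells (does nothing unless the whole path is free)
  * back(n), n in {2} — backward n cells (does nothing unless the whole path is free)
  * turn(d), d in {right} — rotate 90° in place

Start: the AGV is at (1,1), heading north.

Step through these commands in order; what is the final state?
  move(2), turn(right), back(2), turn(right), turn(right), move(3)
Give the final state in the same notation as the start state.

at (1,1), heading west

from: at (1,1), heading north
[1] after move(2): at (1,1), heading north
[2] after turn(right): at (1,1), heading east
[3] after back(2): at (1,1), heading east
[4] after turn(right): at (1,1), heading south
[5] after turn(right): at (1,1), heading west
[6] after move(3): at (1,1), heading west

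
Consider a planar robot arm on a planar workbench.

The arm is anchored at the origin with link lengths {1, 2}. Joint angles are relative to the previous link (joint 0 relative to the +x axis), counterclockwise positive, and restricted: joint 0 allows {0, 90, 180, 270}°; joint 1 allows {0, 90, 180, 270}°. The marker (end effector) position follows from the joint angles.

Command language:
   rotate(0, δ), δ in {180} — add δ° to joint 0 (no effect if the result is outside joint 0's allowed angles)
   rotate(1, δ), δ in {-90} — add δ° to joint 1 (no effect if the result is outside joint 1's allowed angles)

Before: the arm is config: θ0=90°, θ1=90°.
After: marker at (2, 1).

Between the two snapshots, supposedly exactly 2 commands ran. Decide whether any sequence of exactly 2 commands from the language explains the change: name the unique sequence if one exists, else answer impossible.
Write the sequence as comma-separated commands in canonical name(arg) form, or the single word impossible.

start: config: θ0=90°, θ1=90°
1. rotate(1, -90) → config: θ0=90°, θ1=0°
2. rotate(1, -90) → config: θ0=90°, θ1=270°
uniquely the one of 4 2-step routes that fits.

rotate(1, -90), rotate(1, -90)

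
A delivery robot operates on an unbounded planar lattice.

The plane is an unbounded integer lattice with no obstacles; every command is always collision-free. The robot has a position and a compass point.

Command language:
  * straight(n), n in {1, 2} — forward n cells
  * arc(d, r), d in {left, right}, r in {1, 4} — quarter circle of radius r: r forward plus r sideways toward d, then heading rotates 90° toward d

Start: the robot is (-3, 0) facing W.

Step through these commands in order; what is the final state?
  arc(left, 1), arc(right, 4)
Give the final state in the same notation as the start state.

begin: (-3, 0) facing W
1. arc(left, 1) → (-4, -1) facing S
2. arc(right, 4) → (-8, -5) facing W

(-8, -5) facing W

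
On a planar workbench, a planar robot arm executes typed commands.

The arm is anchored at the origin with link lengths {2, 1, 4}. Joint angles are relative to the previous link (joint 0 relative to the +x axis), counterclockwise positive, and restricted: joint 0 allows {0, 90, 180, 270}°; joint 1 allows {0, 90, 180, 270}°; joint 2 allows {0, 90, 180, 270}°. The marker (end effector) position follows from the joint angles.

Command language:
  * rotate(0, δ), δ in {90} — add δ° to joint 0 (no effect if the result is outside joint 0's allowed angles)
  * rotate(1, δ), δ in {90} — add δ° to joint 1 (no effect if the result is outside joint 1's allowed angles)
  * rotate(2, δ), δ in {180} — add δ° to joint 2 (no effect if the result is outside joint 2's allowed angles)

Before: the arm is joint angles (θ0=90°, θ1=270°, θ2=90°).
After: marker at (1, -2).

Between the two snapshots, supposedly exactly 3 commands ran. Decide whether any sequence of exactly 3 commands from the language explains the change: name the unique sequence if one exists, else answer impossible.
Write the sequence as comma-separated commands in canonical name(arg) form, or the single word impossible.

initial: joint angles (θ0=90°, θ1=270°, θ2=90°)
[1] after rotate(2, 180): joint angles (θ0=90°, θ1=270°, θ2=270°)
[2] after rotate(2, 180): joint angles (θ0=90°, θ1=270°, θ2=90°)
[3] after rotate(2, 180): joint angles (θ0=90°, θ1=270°, θ2=270°)
uniquely the one of 27 3-step routes that fits.

rotate(2, 180), rotate(2, 180), rotate(2, 180)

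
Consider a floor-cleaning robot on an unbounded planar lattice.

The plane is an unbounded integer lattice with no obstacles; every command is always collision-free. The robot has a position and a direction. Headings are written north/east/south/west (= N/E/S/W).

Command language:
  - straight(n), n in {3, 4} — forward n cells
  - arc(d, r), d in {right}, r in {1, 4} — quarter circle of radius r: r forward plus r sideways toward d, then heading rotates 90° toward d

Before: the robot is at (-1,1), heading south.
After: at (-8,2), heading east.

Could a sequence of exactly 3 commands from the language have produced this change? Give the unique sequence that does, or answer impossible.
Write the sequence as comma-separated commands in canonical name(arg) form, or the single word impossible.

key: order matters: swapping arc(right, 4) and arc(right, 1) lands elsewhere
start: at (-1,1), heading south
[1] after arc(right, 4): at (-5,-3), heading west
[2] after arc(right, 4): at (-9,1), heading north
[3] after arc(right, 1): at (-8,2), heading east
uniquely the one of 64 3-step routes that fits.

arc(right, 4), arc(right, 4), arc(right, 1)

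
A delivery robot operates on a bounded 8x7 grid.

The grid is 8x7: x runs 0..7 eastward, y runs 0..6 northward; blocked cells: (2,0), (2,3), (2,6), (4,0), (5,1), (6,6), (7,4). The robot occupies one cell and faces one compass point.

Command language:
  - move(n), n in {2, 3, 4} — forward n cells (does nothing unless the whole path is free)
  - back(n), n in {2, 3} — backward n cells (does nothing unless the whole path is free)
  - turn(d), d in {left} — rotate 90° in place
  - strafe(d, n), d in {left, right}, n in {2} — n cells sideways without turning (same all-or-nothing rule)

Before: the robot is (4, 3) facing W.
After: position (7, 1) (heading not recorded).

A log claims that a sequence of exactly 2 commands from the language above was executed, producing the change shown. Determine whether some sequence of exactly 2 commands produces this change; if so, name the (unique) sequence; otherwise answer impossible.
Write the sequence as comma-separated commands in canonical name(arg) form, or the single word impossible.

key: running strafe(left, 2) before back(3) would end elsewhere — order is forced
start: (4, 3) facing W
[1] after back(3): (7, 3) facing W
[2] after strafe(left, 2): (7, 1) facing W
all 64 alternatives checked — unique.

back(3), strafe(left, 2)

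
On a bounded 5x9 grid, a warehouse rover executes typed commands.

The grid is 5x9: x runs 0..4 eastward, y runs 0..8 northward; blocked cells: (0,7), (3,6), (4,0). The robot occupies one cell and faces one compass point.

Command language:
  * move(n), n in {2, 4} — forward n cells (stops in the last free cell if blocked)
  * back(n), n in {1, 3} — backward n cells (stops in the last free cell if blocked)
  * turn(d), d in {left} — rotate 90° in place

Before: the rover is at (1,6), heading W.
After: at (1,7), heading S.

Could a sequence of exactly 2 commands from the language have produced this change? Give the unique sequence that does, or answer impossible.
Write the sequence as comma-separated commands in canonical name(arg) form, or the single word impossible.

key: position moved to (1,7) AND the heading swung to S — translation plus rotation needed
start: at (1,6), heading W
1. turn(left) → at (1,6), heading S
2. back(1) → at (1,7), heading S
no other 2-command option fits: unique.

turn(left), back(1)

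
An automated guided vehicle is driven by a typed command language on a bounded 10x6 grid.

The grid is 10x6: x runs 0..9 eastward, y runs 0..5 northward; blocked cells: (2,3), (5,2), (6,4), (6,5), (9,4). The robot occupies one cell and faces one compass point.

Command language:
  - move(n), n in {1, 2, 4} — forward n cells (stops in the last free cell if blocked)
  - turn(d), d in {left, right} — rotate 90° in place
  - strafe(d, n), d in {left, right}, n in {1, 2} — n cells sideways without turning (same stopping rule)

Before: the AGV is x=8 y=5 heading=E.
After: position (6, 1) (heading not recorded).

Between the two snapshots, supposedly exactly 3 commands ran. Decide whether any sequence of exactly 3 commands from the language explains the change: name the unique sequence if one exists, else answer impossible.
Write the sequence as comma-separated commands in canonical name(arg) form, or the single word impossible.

turn(right), move(4), strafe(right, 2)

key: running strafe(right, 2) before turn(right) would end elsewhere — order is forced
initial: x=8 y=5 heading=E
step 1 (turn(right)): x=8 y=5 heading=S
step 2 (move(4)): x=8 y=1 heading=S
step 3 (strafe(right, 2)): x=6 y=1 heading=S
no rival 3-sequence matches.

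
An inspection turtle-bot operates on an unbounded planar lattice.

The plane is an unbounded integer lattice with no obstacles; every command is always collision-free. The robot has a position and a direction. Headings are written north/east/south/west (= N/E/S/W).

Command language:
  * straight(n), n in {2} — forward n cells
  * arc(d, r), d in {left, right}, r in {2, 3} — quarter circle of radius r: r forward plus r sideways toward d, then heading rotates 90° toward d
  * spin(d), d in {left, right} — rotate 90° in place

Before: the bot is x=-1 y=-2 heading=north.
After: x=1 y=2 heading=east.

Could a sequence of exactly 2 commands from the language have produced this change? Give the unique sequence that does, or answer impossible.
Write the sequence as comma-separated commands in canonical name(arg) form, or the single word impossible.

straight(2), arc(right, 2)

key: running arc(right, 2) before straight(2) would end elsewhere — order is forced
initial: x=-1 y=-2 heading=north
[1] after straight(2): x=-1 y=0 heading=north
[2] after arc(right, 2): x=1 y=2 heading=east
all 49 alternatives checked — unique.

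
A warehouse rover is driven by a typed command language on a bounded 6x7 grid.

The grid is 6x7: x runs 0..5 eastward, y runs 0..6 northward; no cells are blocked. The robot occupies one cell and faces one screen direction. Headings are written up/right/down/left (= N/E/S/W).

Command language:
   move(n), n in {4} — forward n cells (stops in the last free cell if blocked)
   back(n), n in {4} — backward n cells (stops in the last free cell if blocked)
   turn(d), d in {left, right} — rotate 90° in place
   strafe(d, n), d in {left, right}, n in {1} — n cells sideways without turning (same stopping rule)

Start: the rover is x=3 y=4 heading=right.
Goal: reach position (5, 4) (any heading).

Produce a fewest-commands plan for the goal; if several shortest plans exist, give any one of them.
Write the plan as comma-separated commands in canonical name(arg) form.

initial: x=3 y=4 heading=right
1. move(4) → x=5 y=4 heading=right
nothing shorter than 1 reaches the goal.

move(4)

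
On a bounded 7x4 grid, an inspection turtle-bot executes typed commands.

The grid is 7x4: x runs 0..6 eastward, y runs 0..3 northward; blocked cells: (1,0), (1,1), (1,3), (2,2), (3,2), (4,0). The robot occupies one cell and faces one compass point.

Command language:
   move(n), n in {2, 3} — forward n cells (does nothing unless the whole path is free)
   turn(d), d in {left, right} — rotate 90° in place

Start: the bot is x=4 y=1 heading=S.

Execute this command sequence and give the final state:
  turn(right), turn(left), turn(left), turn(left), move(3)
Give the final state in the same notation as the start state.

x=4 y=1 heading=N

begin: x=4 y=1 heading=S
step 1 (turn(right)): x=4 y=1 heading=W
step 2 (turn(left)): x=4 y=1 heading=S
step 3 (turn(left)): x=4 y=1 heading=E
step 4 (turn(left)): x=4 y=1 heading=N
step 5 (move(3)): x=4 y=1 heading=N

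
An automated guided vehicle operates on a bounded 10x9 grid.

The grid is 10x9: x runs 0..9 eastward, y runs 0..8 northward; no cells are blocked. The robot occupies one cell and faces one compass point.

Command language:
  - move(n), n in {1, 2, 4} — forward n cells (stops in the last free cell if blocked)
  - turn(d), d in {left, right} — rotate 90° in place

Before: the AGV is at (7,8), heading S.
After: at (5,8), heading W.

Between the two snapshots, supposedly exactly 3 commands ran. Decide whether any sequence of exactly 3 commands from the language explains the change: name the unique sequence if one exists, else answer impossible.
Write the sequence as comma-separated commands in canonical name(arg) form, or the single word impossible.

key: order matters: swapping turn(right) and move(1) lands elsewhere
from: at (7,8), heading S
1. turn(right) → at (7,8), heading W
2. move(1) → at (6,8), heading W
3. move(1) → at (5,8), heading W
all 125 alternatives checked — unique.

turn(right), move(1), move(1)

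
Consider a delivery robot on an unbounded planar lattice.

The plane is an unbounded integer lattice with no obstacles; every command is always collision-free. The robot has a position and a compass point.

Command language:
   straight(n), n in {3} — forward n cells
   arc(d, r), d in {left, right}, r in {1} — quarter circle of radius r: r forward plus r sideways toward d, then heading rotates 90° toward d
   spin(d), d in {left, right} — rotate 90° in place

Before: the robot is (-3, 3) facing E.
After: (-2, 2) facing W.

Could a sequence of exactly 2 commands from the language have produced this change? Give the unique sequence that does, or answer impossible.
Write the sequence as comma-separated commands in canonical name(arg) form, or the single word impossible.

arc(right, 1), spin(right)

key: running spin(right) before arc(right, 1) would end elsewhere — order is forced
t0: (-3, 3) facing E
1. arc(right, 1) → (-2, 2) facing S
2. spin(right) → (-2, 2) facing W
all 25 alternatives checked — unique.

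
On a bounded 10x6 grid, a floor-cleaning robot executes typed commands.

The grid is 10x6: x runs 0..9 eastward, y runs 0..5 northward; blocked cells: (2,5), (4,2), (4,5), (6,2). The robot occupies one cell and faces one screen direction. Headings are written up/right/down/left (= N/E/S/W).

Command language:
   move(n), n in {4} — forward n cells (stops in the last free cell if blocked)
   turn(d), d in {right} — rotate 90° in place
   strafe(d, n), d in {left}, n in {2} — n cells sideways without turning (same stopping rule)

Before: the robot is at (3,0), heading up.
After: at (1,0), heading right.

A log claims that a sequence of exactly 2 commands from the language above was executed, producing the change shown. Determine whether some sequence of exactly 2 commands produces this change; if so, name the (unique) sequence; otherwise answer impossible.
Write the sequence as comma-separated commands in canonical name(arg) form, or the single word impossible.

key: cell and facing (now E) both changed — the 2 commands mix motion and turning
from: at (3,0), heading up
t=1 strafe(left, 2) ⇒ at (1,0), heading up
t=2 turn(right) ⇒ at (1,0), heading right
uniquely the one of 9 2-step routes that fits.

strafe(left, 2), turn(right)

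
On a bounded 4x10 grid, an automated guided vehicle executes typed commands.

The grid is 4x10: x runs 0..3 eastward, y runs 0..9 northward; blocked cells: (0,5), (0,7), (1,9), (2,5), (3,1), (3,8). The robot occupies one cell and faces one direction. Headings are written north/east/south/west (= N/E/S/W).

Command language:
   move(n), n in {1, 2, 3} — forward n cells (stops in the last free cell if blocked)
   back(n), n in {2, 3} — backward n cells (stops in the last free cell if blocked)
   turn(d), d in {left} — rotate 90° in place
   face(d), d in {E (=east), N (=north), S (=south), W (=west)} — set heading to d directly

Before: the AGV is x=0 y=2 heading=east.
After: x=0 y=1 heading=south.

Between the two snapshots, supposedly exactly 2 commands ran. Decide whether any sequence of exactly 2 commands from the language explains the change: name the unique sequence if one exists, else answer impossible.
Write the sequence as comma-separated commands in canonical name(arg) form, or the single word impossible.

key: order matters: swapping face(S) and move(1) lands elsewhere
start: x=0 y=2 heading=east
1. face(S) → x=0 y=2 heading=south
2. move(1) → x=0 y=1 heading=south
no rival 2-sequence matches.

face(S), move(1)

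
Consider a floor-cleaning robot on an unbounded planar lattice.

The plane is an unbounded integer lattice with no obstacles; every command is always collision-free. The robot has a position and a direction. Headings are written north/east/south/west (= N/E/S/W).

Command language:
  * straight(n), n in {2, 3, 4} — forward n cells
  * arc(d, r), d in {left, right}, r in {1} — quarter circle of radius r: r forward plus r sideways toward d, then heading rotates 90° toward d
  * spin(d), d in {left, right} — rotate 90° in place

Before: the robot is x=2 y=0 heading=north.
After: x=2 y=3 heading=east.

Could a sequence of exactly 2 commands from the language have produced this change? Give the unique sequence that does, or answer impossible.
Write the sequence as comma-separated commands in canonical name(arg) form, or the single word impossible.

key: cell and facing (now E) both changed — the 2 commands mix motion and turning
start: x=2 y=0 heading=north
step 1 (straight(3)): x=2 y=3 heading=north
step 2 (spin(right)): x=2 y=3 heading=east
no other 2-command option fits: unique.

straight(3), spin(right)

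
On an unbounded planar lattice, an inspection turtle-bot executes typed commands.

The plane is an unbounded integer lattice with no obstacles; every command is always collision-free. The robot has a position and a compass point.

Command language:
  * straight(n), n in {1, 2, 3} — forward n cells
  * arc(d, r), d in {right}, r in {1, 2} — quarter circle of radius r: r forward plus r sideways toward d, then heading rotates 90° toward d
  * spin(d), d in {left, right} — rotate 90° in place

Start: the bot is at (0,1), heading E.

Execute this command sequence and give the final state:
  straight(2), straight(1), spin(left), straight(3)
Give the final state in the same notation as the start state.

start: at (0,1), heading E
1. straight(2) → at (2,1), heading E
2. straight(1) → at (3,1), heading E
3. spin(left) → at (3,1), heading N
4. straight(3) → at (3,4), heading N

at (3,4), heading N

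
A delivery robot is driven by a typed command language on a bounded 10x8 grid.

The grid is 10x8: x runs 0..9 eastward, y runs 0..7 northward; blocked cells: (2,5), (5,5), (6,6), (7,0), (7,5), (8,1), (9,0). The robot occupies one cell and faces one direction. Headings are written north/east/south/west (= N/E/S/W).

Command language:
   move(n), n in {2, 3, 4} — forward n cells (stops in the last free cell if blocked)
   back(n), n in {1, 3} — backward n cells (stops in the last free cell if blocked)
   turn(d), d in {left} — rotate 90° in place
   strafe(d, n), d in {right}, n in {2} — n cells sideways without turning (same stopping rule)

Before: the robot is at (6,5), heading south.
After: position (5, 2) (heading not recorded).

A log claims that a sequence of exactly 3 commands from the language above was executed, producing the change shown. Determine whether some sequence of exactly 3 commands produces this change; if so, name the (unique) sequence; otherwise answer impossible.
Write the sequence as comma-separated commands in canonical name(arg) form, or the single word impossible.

move(3), turn(left), back(1)

key: running back(1) before move(3) would end elsewhere — order is forced
begin: at (6,5), heading south
1. move(3) → at (6,2), heading south
2. turn(left) → at (6,2), heading east
3. back(1) → at (5,2), heading east
all 343 alternatives checked — unique.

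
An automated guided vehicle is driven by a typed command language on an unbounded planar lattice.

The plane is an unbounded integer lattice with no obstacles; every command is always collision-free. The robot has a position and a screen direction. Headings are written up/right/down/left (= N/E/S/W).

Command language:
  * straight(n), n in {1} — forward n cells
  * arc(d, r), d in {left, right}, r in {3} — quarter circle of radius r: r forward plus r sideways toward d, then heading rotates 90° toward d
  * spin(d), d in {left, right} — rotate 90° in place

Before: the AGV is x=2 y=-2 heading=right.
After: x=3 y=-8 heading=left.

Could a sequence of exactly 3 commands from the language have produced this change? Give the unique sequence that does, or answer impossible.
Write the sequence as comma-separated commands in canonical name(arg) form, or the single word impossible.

key: running arc(right, 3) before straight(1) would end elsewhere — order is forced
from: x=2 y=-2 heading=right
t=1 straight(1) ⇒ x=3 y=-2 heading=right
t=2 arc(right, 3) ⇒ x=6 y=-5 heading=down
t=3 arc(right, 3) ⇒ x=3 y=-8 heading=left
no rival 3-sequence matches.

straight(1), arc(right, 3), arc(right, 3)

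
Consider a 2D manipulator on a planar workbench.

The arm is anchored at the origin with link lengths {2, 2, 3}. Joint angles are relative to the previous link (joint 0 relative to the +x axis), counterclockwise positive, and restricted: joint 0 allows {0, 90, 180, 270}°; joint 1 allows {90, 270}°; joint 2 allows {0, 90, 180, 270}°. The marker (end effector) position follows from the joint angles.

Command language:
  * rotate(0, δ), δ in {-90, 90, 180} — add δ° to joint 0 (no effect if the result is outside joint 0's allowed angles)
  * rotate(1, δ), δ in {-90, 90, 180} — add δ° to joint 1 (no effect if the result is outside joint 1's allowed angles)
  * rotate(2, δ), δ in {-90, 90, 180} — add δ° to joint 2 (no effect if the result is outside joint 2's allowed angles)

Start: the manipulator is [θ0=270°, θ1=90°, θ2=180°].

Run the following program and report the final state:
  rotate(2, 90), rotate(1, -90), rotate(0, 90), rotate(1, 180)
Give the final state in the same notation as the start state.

[θ0=0°, θ1=270°, θ2=270°]

start: [θ0=270°, θ1=90°, θ2=180°]
t=1 rotate(2, 90) ⇒ [θ0=270°, θ1=90°, θ2=270°]
t=2 rotate(1, -90) ⇒ [θ0=270°, θ1=90°, θ2=270°]
t=3 rotate(0, 90) ⇒ [θ0=0°, θ1=90°, θ2=270°]
t=4 rotate(1, 180) ⇒ [θ0=0°, θ1=270°, θ2=270°]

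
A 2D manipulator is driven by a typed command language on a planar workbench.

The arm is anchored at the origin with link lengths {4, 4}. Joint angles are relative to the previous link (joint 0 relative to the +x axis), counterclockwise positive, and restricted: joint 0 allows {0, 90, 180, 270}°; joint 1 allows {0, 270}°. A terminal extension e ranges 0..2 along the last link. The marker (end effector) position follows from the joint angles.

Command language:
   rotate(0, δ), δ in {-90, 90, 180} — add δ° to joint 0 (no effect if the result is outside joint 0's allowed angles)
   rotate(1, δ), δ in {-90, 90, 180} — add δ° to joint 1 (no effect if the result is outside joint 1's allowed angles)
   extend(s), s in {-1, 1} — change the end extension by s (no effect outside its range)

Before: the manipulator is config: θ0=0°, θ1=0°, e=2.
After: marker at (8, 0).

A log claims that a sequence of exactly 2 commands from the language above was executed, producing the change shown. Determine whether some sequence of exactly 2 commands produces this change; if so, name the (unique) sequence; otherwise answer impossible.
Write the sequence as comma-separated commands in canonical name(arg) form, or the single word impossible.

initial: config: θ0=0°, θ1=0°, e=2
step 1 (extend(-1)): config: θ0=0°, θ1=0°, e=1
step 2 (extend(-1)): config: θ0=0°, θ1=0°, e=0
no rival 2-sequence matches.

extend(-1), extend(-1)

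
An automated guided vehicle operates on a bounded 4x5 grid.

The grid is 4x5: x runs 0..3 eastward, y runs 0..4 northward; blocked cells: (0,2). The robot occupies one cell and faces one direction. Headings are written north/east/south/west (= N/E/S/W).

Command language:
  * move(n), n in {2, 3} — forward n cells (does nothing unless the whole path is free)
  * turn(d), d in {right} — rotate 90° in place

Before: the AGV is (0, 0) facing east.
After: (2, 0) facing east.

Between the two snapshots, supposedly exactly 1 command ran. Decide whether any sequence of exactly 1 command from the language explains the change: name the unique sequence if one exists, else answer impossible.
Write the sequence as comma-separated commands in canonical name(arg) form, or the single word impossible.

key: still facing E — the one step turns nothing
initial: (0, 0) facing east
[1] after move(2): (2, 0) facing east
no other 1-command option fits: unique.

move(2)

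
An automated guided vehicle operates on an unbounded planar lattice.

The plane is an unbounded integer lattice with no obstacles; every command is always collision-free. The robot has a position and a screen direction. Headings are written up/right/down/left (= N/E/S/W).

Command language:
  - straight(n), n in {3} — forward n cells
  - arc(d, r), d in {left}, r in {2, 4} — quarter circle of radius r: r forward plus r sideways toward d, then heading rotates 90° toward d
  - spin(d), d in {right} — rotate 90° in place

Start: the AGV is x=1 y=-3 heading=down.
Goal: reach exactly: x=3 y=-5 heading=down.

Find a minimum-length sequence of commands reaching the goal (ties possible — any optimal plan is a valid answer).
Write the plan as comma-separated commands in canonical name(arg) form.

start: x=1 y=-3 heading=down
t=1 arc(left, 2) ⇒ x=3 y=-5 heading=right
t=2 spin(right) ⇒ x=3 y=-5 heading=down
minimal: 2 command(s), checked below 2.

arc(left, 2), spin(right)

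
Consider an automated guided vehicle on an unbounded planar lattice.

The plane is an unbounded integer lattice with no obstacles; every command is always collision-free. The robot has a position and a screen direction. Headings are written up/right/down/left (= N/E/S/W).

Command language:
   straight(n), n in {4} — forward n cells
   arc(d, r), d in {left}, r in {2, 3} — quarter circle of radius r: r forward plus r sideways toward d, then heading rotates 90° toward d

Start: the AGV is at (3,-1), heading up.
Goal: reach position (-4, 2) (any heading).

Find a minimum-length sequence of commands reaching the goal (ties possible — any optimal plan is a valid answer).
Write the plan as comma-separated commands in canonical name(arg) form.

arc(left, 3), straight(4)

begin: at (3,-1), heading up
t=1 arc(left, 3) ⇒ at (0,2), heading left
t=2 straight(4) ⇒ at (-4,2), heading left
no 1-step plan works, so 2 is optimal.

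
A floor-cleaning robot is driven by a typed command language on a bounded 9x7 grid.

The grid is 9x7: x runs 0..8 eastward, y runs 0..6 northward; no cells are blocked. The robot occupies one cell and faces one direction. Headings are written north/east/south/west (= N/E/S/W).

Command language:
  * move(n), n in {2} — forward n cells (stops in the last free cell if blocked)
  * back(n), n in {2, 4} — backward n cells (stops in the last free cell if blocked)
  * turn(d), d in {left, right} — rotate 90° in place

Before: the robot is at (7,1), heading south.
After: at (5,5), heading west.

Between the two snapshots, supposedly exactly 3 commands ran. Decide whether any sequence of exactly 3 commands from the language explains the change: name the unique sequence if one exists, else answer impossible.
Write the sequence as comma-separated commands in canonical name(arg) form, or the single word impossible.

back(4), turn(right), move(2)

key: position moved to (5,5) AND the heading swung to W — translation plus rotation needed
from: at (7,1), heading south
t=1 back(4) ⇒ at (7,5), heading south
t=2 turn(right) ⇒ at (7,5), heading west
t=3 move(2) ⇒ at (5,5), heading west
all 125 alternatives checked — unique.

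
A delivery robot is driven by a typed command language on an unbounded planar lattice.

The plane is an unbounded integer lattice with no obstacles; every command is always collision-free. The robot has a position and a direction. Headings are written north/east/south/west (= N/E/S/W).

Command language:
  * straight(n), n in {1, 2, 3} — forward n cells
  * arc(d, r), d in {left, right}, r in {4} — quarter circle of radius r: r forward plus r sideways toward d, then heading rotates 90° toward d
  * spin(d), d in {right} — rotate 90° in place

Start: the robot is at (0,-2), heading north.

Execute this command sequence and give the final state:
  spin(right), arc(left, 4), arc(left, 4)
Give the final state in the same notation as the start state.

begin: at (0,-2), heading north
step 1 (spin(right)): at (0,-2), heading east
step 2 (arc(left, 4)): at (4,2), heading north
step 3 (arc(left, 4)): at (0,6), heading west

at (0,6), heading west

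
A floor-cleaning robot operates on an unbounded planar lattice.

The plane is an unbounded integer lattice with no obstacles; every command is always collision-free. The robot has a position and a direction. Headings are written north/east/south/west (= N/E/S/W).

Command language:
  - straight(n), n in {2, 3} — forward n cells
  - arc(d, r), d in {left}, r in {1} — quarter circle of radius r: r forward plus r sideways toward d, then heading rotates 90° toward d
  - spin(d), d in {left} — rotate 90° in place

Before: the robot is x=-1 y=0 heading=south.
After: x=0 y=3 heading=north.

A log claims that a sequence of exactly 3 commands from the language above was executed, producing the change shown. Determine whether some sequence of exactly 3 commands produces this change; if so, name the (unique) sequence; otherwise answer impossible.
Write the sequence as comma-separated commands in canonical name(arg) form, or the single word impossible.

key: running straight(2) before spin(left) would end elsewhere — order is forced
begin: x=-1 y=0 heading=south
[1] after spin(left): x=-1 y=0 heading=east
[2] after arc(left, 1): x=0 y=1 heading=north
[3] after straight(2): x=0 y=3 heading=north
no other 3-command option fits: unique.

spin(left), arc(left, 1), straight(2)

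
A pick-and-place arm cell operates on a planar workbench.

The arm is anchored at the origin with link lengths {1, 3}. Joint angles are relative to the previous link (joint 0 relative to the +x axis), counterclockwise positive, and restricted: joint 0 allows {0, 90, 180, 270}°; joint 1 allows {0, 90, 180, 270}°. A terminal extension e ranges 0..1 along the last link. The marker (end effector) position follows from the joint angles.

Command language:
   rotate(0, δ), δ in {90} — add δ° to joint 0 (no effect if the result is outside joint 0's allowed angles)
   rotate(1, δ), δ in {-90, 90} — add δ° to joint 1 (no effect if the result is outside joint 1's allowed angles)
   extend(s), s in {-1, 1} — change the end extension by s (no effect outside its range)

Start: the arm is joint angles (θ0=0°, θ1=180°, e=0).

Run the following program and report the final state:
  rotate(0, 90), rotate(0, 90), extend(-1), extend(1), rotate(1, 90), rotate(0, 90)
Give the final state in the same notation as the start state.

initial: joint angles (θ0=0°, θ1=180°, e=0)
[1] after rotate(0, 90): joint angles (θ0=90°, θ1=180°, e=0)
[2] after rotate(0, 90): joint angles (θ0=180°, θ1=180°, e=0)
[3] after extend(-1): joint angles (θ0=180°, θ1=180°, e=0)
[4] after extend(1): joint angles (θ0=180°, θ1=180°, e=1)
[5] after rotate(1, 90): joint angles (θ0=180°, θ1=270°, e=1)
[6] after rotate(0, 90): joint angles (θ0=270°, θ1=270°, e=1)

joint angles (θ0=270°, θ1=270°, e=1)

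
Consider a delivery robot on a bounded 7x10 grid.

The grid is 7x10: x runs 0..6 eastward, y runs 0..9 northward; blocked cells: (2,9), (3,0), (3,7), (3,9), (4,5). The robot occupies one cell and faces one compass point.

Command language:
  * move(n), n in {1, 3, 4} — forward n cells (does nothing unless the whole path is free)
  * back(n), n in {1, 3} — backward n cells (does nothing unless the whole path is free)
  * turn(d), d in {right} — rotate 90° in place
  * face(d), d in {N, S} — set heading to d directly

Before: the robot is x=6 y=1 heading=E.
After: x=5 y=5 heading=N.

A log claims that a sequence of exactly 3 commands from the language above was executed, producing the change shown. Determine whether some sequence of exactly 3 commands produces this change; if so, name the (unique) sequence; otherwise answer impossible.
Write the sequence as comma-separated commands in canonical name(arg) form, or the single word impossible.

back(1), face(N), move(4)

key: position moved to (5,5) AND the heading swung to N — translation plus rotation needed
initial: x=6 y=1 heading=E
t=1 back(1) ⇒ x=5 y=1 heading=E
t=2 face(N) ⇒ x=5 y=1 heading=N
t=3 move(4) ⇒ x=5 y=5 heading=N
no other 3-command option fits: unique.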